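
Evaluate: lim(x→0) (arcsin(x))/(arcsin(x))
This is a 0/0 indeterminate form.

Apply L'Hôpital's rule: differentiate numerator and denominator separately.
  f(x) = asin(x)   ⇒   f'(x) = 1/sqrt(1 - x^2)
  g(x) = asin(x)   ⇒   g'(x) = 1/sqrt(1 - x^2)
  lim(x→0) f'(x)/g'(x) = lim(x→0) (1/sqrt(1 - x^2))/(1/sqrt(1 - x^2))
  = 1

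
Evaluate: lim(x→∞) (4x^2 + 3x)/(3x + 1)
This is an ∞/∞ indeterminate form.

Apply L'Hôpital's rule: differentiate numerator and denominator separately.
  f(x) = 4·x^2 + 3·x   ⇒   f'(x) = 8·x + 3
  g(x) = 3·x + 1   ⇒   g'(x) = 3
  lim(x→∞) f'(x)/g'(x) = lim(x→∞) (8·x + 3)/(3)
  = ∞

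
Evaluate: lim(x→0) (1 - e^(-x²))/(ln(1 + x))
This is a 0/0 indeterminate form.

Apply L'Hôpital's rule: differentiate numerator and denominator separately.
  f(x) = 1 - e^(-x^2)   ⇒   f'(x) = 2·x·e^(-x^2)
  g(x) = ln(x + 1)   ⇒   g'(x) = 1/(x + 1)
  lim(x→0) f'(x)/g'(x) = lim(x→0) (2·x·e^(-x^2))/(1/(x + 1))
  = 0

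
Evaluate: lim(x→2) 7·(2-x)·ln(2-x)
This is a 0·∞ indeterminate form.

Rewrite 0·∞ as a quotient (0/0 or ∞/∞ form), then apply L'Hôpital's rule:
  lim(x→2) 7·(2-x)·ln(2-x) = 0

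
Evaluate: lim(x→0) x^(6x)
This is an exponential indeterminate form.

For exponential indeterminate forms, take the natural log:
  Let L = lim(x→0) x^(6x)
  Then ln(L) = lim(x→0) [exponent × ln(base)]
  Evaluate using L'Hôpital or standard limits, then exponentiate.
  L = 1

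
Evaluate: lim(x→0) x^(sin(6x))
This is an exponential indeterminate form.

For exponential indeterminate forms, take the natural log:
  Let L = lim(x→0) x^(sin(6x))
  Then ln(L) = lim(x→0) [exponent × ln(base)]
  Evaluate using L'Hôpital or standard limits, then exponentiate.
  L = 1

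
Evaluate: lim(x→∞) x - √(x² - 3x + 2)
This is an ∞-∞ indeterminate form.

Combine fractions or rationalize to convert ∞-∞ to 0/0 form:
  lim(x→∞) x - √(x² - 3x + 2) = 3/2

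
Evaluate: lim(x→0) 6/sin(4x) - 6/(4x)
This is an ∞-∞ indeterminate form.

Combine fractions or rationalize to convert ∞-∞ to 0/0 form:
  lim(x→0) 6/sin(4x) - 6/(4x) = 0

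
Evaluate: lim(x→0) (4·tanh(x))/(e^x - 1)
This is a 0/0 indeterminate form.

Apply L'Hôpital's rule: differentiate numerator and denominator separately.
  f(x) = 4·tanh(x)   ⇒   f'(x) = 4 - 4·tanh(x)^2
  g(x) = e^(x) - 1   ⇒   g'(x) = e^(x)
  lim(x→0) f'(x)/g'(x) = lim(x→0) (4 - 4·tanh(x)^2)/(e^(x))
  = 4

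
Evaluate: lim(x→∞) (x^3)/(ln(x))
This is an ∞/∞ indeterminate form.

Apply L'Hôpital's rule: differentiate numerator and denominator separately.
  f(x) = x^3   ⇒   f'(x) = 3·x^2
  g(x) = ln(x)   ⇒   g'(x) = 1/x
  lim(x→∞) f'(x)/g'(x) = lim(x→∞) (3·x^2)/(1/x)
  = ∞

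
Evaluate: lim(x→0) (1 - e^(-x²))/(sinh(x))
This is a 0/0 indeterminate form.

Apply L'Hôpital's rule: differentiate numerator and denominator separately.
  f(x) = 1 - e^(-x^2)   ⇒   f'(x) = 2·x·e^(-x^2)
  g(x) = sinh(x)   ⇒   g'(x) = cosh(x)
  lim(x→0) f'(x)/g'(x) = lim(x→0) (2·x·e^(-x^2))/(cosh(x))
  = 0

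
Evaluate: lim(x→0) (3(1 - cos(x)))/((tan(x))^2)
This is a 0/0 indeterminate form.

Apply L'Hôpital's rule: differentiate numerator and denominator separately.
  f(x) = 3 - 3·cos(x)   ⇒   f'(x) = 3·sin(x)
  g(x) = tan(x)^2   ⇒   g'(x) = (2·tan(x)^2 + 2)·tan(x)
  lim(x→0) f'(x)/g'(x) = lim(x→0) (3·sin(x))/((2·tan(x)^2 + 2)·tan(x))
  = 3/2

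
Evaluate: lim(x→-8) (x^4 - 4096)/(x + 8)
This is a standard limit.

Factor or rationalize the expression:
  lim(x→-8) (x^4 - 4096)/(x + 8) = -2048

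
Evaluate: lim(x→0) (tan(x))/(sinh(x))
This is a 0/0 indeterminate form.

Apply L'Hôpital's rule: differentiate numerator and denominator separately.
  f(x) = tan(x)   ⇒   f'(x) = tan(x)^2 + 1
  g(x) = sinh(x)   ⇒   g'(x) = cosh(x)
  lim(x→0) f'(x)/g'(x) = lim(x→0) (tan(x)^2 + 1)/(cosh(x))
  = 1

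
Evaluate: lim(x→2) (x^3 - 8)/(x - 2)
This is a standard limit.

Factor or rationalize the expression:
  lim(x→2) (x^3 - 8)/(x - 2) = 12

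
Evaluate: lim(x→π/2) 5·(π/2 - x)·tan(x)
This is a 0·∞ indeterminate form.

Rewrite 0·∞ as a quotient (0/0 or ∞/∞ form), then apply L'Hôpital's rule:
  lim(x→π/2) 5·(π/2 - x)·tan(x) = 5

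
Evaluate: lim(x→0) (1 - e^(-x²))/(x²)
This is a 0/0 indeterminate form.

Apply L'Hôpital's rule: differentiate numerator and denominator separately.
  f(x) = 1 - e^(-x^2)   ⇒   f'(x) = 2·x·e^(-x^2)
  g(x) = x^2   ⇒   g'(x) = 2·x
  lim(x→0) f'(x)/g'(x) = lim(x→0) (2·x·e^(-x^2))/(2·x)
  = 1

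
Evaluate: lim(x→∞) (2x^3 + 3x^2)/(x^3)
This is an ∞/∞ indeterminate form.

Apply L'Hôpital's rule: differentiate numerator and denominator separately.
  f(x) = 2·x^3 + 3·x^2   ⇒   f'(x) = 6·x^2 + 6·x
  g(x) = x^3   ⇒   g'(x) = 3·x^2
  lim(x→∞) f'(x)/g'(x) = lim(x→∞) (6·x^2 + 6·x)/(3·x^2)
  = 2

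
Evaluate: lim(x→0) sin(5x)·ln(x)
This is a 0·∞ indeterminate form.

Rewrite 0·∞ as a quotient (0/0 or ∞/∞ form), then apply L'Hôpital's rule:
  lim(x→0) sin(5x)·ln(x) = 0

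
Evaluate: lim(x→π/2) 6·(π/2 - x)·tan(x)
This is a 0·∞ indeterminate form.

Rewrite 0·∞ as a quotient (0/0 or ∞/∞ form), then apply L'Hôpital's rule:
  lim(x→π/2) 6·(π/2 - x)·tan(x) = 6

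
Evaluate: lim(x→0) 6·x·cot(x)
This is a 0·∞ indeterminate form.

Rewrite 0·∞ as a quotient (0/0 or ∞/∞ form), then apply L'Hôpital's rule:
  lim(x→0) 6·x·cot(x) = 6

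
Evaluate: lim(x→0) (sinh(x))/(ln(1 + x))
This is a 0/0 indeterminate form.

Apply L'Hôpital's rule: differentiate numerator and denominator separately.
  f(x) = sinh(x)   ⇒   f'(x) = cosh(x)
  g(x) = ln(x + 1)   ⇒   g'(x) = 1/(x + 1)
  lim(x→0) f'(x)/g'(x) = lim(x→0) (cosh(x))/(1/(x + 1))
  = 1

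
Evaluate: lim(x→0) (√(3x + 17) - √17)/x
This is a standard limit.

Factor or rationalize the expression:
  lim(x→0) (√(3x + 17) - √17)/x = 3·sqrt(17)/34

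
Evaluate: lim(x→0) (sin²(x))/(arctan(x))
This is a 0/0 indeterminate form.

Apply L'Hôpital's rule: differentiate numerator and denominator separately.
  f(x) = sin(x)^2   ⇒   f'(x) = 2·sin(x)·cos(x)
  g(x) = atan(x)   ⇒   g'(x) = 1/(x^2 + 1)
  lim(x→0) f'(x)/g'(x) = lim(x→0) (2·sin(x)·cos(x))/(1/(x^2 + 1))
  = 0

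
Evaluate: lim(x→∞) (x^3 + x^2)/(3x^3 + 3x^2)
This is an ∞/∞ indeterminate form.

Apply L'Hôpital's rule: differentiate numerator and denominator separately.
  f(x) = x^3 + x^2   ⇒   f'(x) = 3·x^2 + 2·x
  g(x) = 3·x^3 + 3·x^2   ⇒   g'(x) = 9·x^2 + 6·x
  lim(x→∞) f'(x)/g'(x) = lim(x→∞) (3·x^2 + 2·x)/(9·x^2 + 6·x)
  = 1/3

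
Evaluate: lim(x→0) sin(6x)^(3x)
This is an exponential indeterminate form.

For exponential indeterminate forms, take the natural log:
  Let L = lim(x→0) sin(6x)^(3x)
  Then ln(L) = lim(x→0) [exponent × ln(base)]
  Evaluate using L'Hôpital or standard limits, then exponentiate.
  L = 1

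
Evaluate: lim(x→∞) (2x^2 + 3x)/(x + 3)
This is an ∞/∞ indeterminate form.

Apply L'Hôpital's rule: differentiate numerator and denominator separately.
  f(x) = 2·x^2 + 3·x   ⇒   f'(x) = 4·x + 3
  g(x) = x + 3   ⇒   g'(x) = 1
  lim(x→∞) f'(x)/g'(x) = lim(x→∞) (4·x + 3)/(1)
  = ∞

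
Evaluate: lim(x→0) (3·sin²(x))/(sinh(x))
This is a 0/0 indeterminate form.

Apply L'Hôpital's rule: differentiate numerator and denominator separately.
  f(x) = 3·sin(x)^2   ⇒   f'(x) = 6·sin(x)·cos(x)
  g(x) = sinh(x)   ⇒   g'(x) = cosh(x)
  lim(x→0) f'(x)/g'(x) = lim(x→0) (6·sin(x)·cos(x))/(cosh(x))
  = 0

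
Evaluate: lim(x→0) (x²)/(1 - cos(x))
This is a 0/0 indeterminate form.

Apply L'Hôpital's rule: differentiate numerator and denominator separately.
  f(x) = x^2   ⇒   f'(x) = 2·x
  g(x) = 1 - cos(x)   ⇒   g'(x) = sin(x)
  lim(x→0) f'(x)/g'(x) = lim(x→0) (2·x)/(sin(x))
  = 2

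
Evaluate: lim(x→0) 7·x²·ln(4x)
This is a 0·∞ indeterminate form.

Rewrite 0·∞ as a quotient (0/0 or ∞/∞ form), then apply L'Hôpital's rule:
  lim(x→0) 7·x²·ln(4x) = 0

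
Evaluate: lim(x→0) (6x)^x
This is an exponential indeterminate form.

For exponential indeterminate forms, take the natural log:
  Let L = lim(x→0) (6x)^x
  Then ln(L) = lim(x→0) [exponent × ln(base)]
  Evaluate using L'Hôpital or standard limits, then exponentiate.
  L = 1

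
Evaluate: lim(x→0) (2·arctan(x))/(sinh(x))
This is a 0/0 indeterminate form.

Apply L'Hôpital's rule: differentiate numerator and denominator separately.
  f(x) = 2·atan(x)   ⇒   f'(x) = 2/(x^2 + 1)
  g(x) = sinh(x)   ⇒   g'(x) = cosh(x)
  lim(x→0) f'(x)/g'(x) = lim(x→0) (2/(x^2 + 1))/(cosh(x))
  = 2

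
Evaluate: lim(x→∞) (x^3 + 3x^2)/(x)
This is an ∞/∞ indeterminate form.

Apply L'Hôpital's rule: differentiate numerator and denominator separately.
  f(x) = x^3 + 3·x^2   ⇒   f'(x) = 3·x^2 + 6·x
  g(x) = x   ⇒   g'(x) = 1
  lim(x→∞) f'(x)/g'(x) = lim(x→∞) (3·x^2 + 6·x)/(1)
  = ∞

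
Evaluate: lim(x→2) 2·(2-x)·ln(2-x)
This is a 0·∞ indeterminate form.

Rewrite 0·∞ as a quotient (0/0 or ∞/∞ form), then apply L'Hôpital's rule:
  lim(x→2) 2·(2-x)·ln(2-x) = 0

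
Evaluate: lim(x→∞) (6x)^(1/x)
This is an exponential indeterminate form.

For exponential indeterminate forms, take the natural log:
  Let L = lim(x→∞) (6x)^(1/x)
  Then ln(L) = lim(x→∞) [exponent × ln(base)]
  Evaluate using L'Hôpital or standard limits, then exponentiate.
  L = 1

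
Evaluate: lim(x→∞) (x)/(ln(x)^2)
This is an ∞/∞ indeterminate form.

Apply L'Hôpital's rule: differentiate numerator and denominator separately.
  f(x) = x   ⇒   f'(x) = 1
  g(x) = ln(x)^2   ⇒   g'(x) = 2·ln(x)/x
  lim(x→∞) f'(x)/g'(x) = lim(x→∞) (1)/(2·ln(x)/x)
  = ∞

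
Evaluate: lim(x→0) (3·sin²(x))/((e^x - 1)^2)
This is a 0/0 indeterminate form.

Apply L'Hôpital's rule: differentiate numerator and denominator separately.
  f(x) = 3·sin(x)^2   ⇒   f'(x) = 6·sin(x)·cos(x)
  g(x) = (e^(x) - 1)^2   ⇒   g'(x) = 2·(e^(x) - 1)·e^(x)
  lim(x→0) f'(x)/g'(x) = lim(x→0) (6·sin(x)·cos(x))/(2·(e^(x) - 1)·e^(x))
  = 3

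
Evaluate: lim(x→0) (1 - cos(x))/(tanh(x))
This is a 0/0 indeterminate form.

Apply L'Hôpital's rule: differentiate numerator and denominator separately.
  f(x) = 1 - cos(x)   ⇒   f'(x) = sin(x)
  g(x) = tanh(x)   ⇒   g'(x) = 1 - tanh(x)^2
  lim(x→0) f'(x)/g'(x) = lim(x→0) (sin(x))/(1 - tanh(x)^2)
  = 0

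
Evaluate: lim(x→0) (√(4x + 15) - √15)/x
This is a standard limit.

Factor or rationalize the expression:
  lim(x→0) (√(4x + 15) - √15)/x = 2·sqrt(15)/15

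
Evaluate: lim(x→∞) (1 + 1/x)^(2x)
This is an exponential indeterminate form.

For exponential indeterminate forms, take the natural log:
  Let L = lim(x→∞) (1 + 1/x)^(2x)
  Then ln(L) = lim(x→∞) [exponent × ln(base)]
  Evaluate using L'Hôpital or standard limits, then exponentiate.
  L = e²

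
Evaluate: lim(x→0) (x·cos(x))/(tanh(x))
This is a 0/0 indeterminate form.

Apply L'Hôpital's rule: differentiate numerator and denominator separately.
  f(x) = x·cos(x)   ⇒   f'(x) = -x·sin(x) + cos(x)
  g(x) = tanh(x)   ⇒   g'(x) = 1 - tanh(x)^2
  lim(x→0) f'(x)/g'(x) = lim(x→0) (-x·sin(x) + cos(x))/(1 - tanh(x)^2)
  = 1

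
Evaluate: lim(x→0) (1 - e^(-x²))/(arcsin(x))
This is a 0/0 indeterminate form.

Apply L'Hôpital's rule: differentiate numerator and denominator separately.
  f(x) = 1 - e^(-x^2)   ⇒   f'(x) = 2·x·e^(-x^2)
  g(x) = asin(x)   ⇒   g'(x) = 1/sqrt(1 - x^2)
  lim(x→0) f'(x)/g'(x) = lim(x→0) (2·x·e^(-x^2))/(1/sqrt(1 - x^2))
  = 0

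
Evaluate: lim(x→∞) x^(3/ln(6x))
This is an exponential indeterminate form.

For exponential indeterminate forms, take the natural log:
  Let L = lim(x→∞) x^(3/ln(6x))
  Then ln(L) = lim(x→∞) [exponent × ln(base)]
  Evaluate using L'Hôpital or standard limits, then exponentiate.
  L = e^(3)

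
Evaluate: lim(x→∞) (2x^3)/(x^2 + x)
This is an ∞/∞ indeterminate form.

Apply L'Hôpital's rule: differentiate numerator and denominator separately.
  f(x) = 2·x^3   ⇒   f'(x) = 6·x^2
  g(x) = x^2 + x   ⇒   g'(x) = 2·x + 1
  lim(x→∞) f'(x)/g'(x) = lim(x→∞) (6·x^2)/(2·x + 1)
  = ∞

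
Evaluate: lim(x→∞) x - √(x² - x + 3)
This is an ∞-∞ indeterminate form.

Combine fractions or rationalize to convert ∞-∞ to 0/0 form:
  lim(x→∞) x - √(x² - x + 3) = 1/2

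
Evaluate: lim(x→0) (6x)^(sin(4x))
This is an exponential indeterminate form.

For exponential indeterminate forms, take the natural log:
  Let L = lim(x→0) (6x)^(sin(4x))
  Then ln(L) = lim(x→0) [exponent × ln(base)]
  Evaluate using L'Hôpital or standard limits, then exponentiate.
  L = 1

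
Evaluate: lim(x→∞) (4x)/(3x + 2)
This is an ∞/∞ indeterminate form.

Apply L'Hôpital's rule: differentiate numerator and denominator separately.
  f(x) = 4·x   ⇒   f'(x) = 4
  g(x) = 3·x + 2   ⇒   g'(x) = 3
  lim(x→∞) f'(x)/g'(x) = lim(x→∞) (4)/(3)
  = 4/3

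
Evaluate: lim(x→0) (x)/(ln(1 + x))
This is a 0/0 indeterminate form.

Apply L'Hôpital's rule: differentiate numerator and denominator separately.
  f(x) = x   ⇒   f'(x) = 1
  g(x) = ln(x + 1)   ⇒   g'(x) = 1/(x + 1)
  lim(x→0) f'(x)/g'(x) = lim(x→0) (1)/(1/(x + 1))
  = 1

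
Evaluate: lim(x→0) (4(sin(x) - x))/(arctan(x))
This is a 0/0 indeterminate form.

Apply L'Hôpital's rule: differentiate numerator and denominator separately.
  f(x) = -4·x + 4·sin(x)   ⇒   f'(x) = 4·cos(x) - 4
  g(x) = atan(x)   ⇒   g'(x) = 1/(x^2 + 1)
  lim(x→0) f'(x)/g'(x) = lim(x→0) (4·cos(x) - 4)/(1/(x^2 + 1))
  = 0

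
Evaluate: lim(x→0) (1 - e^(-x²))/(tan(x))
This is a 0/0 indeterminate form.

Apply L'Hôpital's rule: differentiate numerator and denominator separately.
  f(x) = 1 - e^(-x^2)   ⇒   f'(x) = 2·x·e^(-x^2)
  g(x) = tan(x)   ⇒   g'(x) = tan(x)^2 + 1
  lim(x→0) f'(x)/g'(x) = lim(x→0) (2·x·e^(-x^2))/(tan(x)^2 + 1)
  = 0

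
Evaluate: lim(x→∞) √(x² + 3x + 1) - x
This is an ∞-∞ indeterminate form.

Combine fractions or rationalize to convert ∞-∞ to 0/0 form:
  lim(x→∞) √(x² + 3x + 1) - x = 3/2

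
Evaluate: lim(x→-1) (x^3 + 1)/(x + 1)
This is a standard limit.

Factor or rationalize the expression:
  lim(x→-1) (x^3 + 1)/(x + 1) = 3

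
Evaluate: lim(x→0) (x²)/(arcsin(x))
This is a 0/0 indeterminate form.

Apply L'Hôpital's rule: differentiate numerator and denominator separately.
  f(x) = x^2   ⇒   f'(x) = 2·x
  g(x) = asin(x)   ⇒   g'(x) = 1/sqrt(1 - x^2)
  lim(x→0) f'(x)/g'(x) = lim(x→0) (2·x)/(1/sqrt(1 - x^2))
  = 0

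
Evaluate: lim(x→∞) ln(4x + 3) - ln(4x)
This is an ∞-∞ indeterminate form.

Combine fractions or rationalize to convert ∞-∞ to 0/0 form:
  lim(x→∞) ln(4x + 3) - ln(4x) = 0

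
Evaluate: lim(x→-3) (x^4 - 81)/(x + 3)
This is a standard limit.

Factor or rationalize the expression:
  lim(x→-3) (x^4 - 81)/(x + 3) = -108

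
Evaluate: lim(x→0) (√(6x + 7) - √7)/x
This is a standard limit.

Factor or rationalize the expression:
  lim(x→0) (√(6x + 7) - √7)/x = 3·sqrt(7)/7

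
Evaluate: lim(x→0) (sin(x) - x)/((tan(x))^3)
This is a 0/0 indeterminate form.

Apply L'Hôpital's rule: differentiate numerator and denominator separately.
  f(x) = -x + sin(x)   ⇒   f'(x) = cos(x) - 1
  g(x) = tan(x)^3   ⇒   g'(x) = (3·tan(x)^2 + 3)·tan(x)^2
  lim(x→0) f'(x)/g'(x) = lim(x→0) (cos(x) - 1)/((3·tan(x)^2 + 3)·tan(x)^2)
  = -1/6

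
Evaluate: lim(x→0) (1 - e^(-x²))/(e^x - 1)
This is a 0/0 indeterminate form.

Apply L'Hôpital's rule: differentiate numerator and denominator separately.
  f(x) = 1 - e^(-x^2)   ⇒   f'(x) = 2·x·e^(-x^2)
  g(x) = e^(x) - 1   ⇒   g'(x) = e^(x)
  lim(x→0) f'(x)/g'(x) = lim(x→0) (2·x·e^(-x^2))/(e^(x))
  = 0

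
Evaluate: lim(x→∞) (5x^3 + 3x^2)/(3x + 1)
This is an ∞/∞ indeterminate form.

Apply L'Hôpital's rule: differentiate numerator and denominator separately.
  f(x) = 5·x^3 + 3·x^2   ⇒   f'(x) = 15·x^2 + 6·x
  g(x) = 3·x + 1   ⇒   g'(x) = 3
  lim(x→∞) f'(x)/g'(x) = lim(x→∞) (15·x^2 + 6·x)/(3)
  = ∞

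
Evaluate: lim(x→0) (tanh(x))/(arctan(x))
This is a 0/0 indeterminate form.

Apply L'Hôpital's rule: differentiate numerator and denominator separately.
  f(x) = tanh(x)   ⇒   f'(x) = 1 - tanh(x)^2
  g(x) = atan(x)   ⇒   g'(x) = 1/(x^2 + 1)
  lim(x→0) f'(x)/g'(x) = lim(x→0) (1 - tanh(x)^2)/(1/(x^2 + 1))
  = 1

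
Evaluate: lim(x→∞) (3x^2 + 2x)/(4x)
This is an ∞/∞ indeterminate form.

Apply L'Hôpital's rule: differentiate numerator and denominator separately.
  f(x) = 3·x^2 + 2·x   ⇒   f'(x) = 6·x + 2
  g(x) = 4·x   ⇒   g'(x) = 4
  lim(x→∞) f'(x)/g'(x) = lim(x→∞) (6·x + 2)/(4)
  = ∞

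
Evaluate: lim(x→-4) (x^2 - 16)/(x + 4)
This is a standard limit.

Factor or rationalize the expression:
  lim(x→-4) (x^2 - 16)/(x + 4) = -8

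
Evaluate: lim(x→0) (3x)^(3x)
This is an exponential indeterminate form.

For exponential indeterminate forms, take the natural log:
  Let L = lim(x→0) (3x)^(3x)
  Then ln(L) = lim(x→0) [exponent × ln(base)]
  Evaluate using L'Hôpital or standard limits, then exponentiate.
  L = 1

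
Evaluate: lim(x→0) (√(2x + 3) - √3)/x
This is a standard limit.

Factor or rationalize the expression:
  lim(x→0) (√(2x + 3) - √3)/x = sqrt(3)/3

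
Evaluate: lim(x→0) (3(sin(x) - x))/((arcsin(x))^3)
This is a 0/0 indeterminate form.

Apply L'Hôpital's rule: differentiate numerator and denominator separately.
  f(x) = -3·x + 3·sin(x)   ⇒   f'(x) = 3·cos(x) - 3
  g(x) = asin(x)^3   ⇒   g'(x) = 3·asin(x)^2/sqrt(1 - x^2)
  lim(x→0) f'(x)/g'(x) = lim(x→0) (3·cos(x) - 3)/(3·asin(x)^2/sqrt(1 - x^2))
  = -1/2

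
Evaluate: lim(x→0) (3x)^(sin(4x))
This is an exponential indeterminate form.

For exponential indeterminate forms, take the natural log:
  Let L = lim(x→0) (3x)^(sin(4x))
  Then ln(L) = lim(x→0) [exponent × ln(base)]
  Evaluate using L'Hôpital or standard limits, then exponentiate.
  L = 1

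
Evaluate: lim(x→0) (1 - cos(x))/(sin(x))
This is a 0/0 indeterminate form.

Apply L'Hôpital's rule: differentiate numerator and denominator separately.
  f(x) = 1 - cos(x)   ⇒   f'(x) = sin(x)
  g(x) = sin(x)   ⇒   g'(x) = cos(x)
  lim(x→0) f'(x)/g'(x) = lim(x→0) (sin(x))/(cos(x))
  = 0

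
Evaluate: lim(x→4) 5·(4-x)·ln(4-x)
This is a 0·∞ indeterminate form.

Rewrite 0·∞ as a quotient (0/0 or ∞/∞ form), then apply L'Hôpital's rule:
  lim(x→4) 5·(4-x)·ln(4-x) = 0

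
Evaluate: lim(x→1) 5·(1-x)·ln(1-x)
This is a 0·∞ indeterminate form.

Rewrite 0·∞ as a quotient (0/0 or ∞/∞ form), then apply L'Hôpital's rule:
  lim(x→1) 5·(1-x)·ln(1-x) = 0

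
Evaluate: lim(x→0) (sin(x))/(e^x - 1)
This is a 0/0 indeterminate form.

Apply L'Hôpital's rule: differentiate numerator and denominator separately.
  f(x) = sin(x)   ⇒   f'(x) = cos(x)
  g(x) = e^(x) - 1   ⇒   g'(x) = e^(x)
  lim(x→0) f'(x)/g'(x) = lim(x→0) (cos(x))/(e^(x))
  = 1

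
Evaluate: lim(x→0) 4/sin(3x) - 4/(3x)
This is an ∞-∞ indeterminate form.

Combine fractions or rationalize to convert ∞-∞ to 0/0 form:
  lim(x→0) 4/sin(3x) - 4/(3x) = 0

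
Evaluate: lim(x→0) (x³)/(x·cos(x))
This is a 0/0 indeterminate form.

Apply L'Hôpital's rule: differentiate numerator and denominator separately.
  f(x) = x^3   ⇒   f'(x) = 3·x^2
  g(x) = x·cos(x)   ⇒   g'(x) = -x·sin(x) + cos(x)
  lim(x→0) f'(x)/g'(x) = lim(x→0) (3·x^2)/(-x·sin(x) + cos(x))
  = 0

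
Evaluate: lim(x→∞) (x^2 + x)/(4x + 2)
This is an ∞/∞ indeterminate form.

Apply L'Hôpital's rule: differentiate numerator and denominator separately.
  f(x) = x^2 + x   ⇒   f'(x) = 2·x + 1
  g(x) = 4·x + 2   ⇒   g'(x) = 4
  lim(x→∞) f'(x)/g'(x) = lim(x→∞) (2·x + 1)/(4)
  = ∞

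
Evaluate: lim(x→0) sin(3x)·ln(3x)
This is a 0·∞ indeterminate form.

Rewrite 0·∞ as a quotient (0/0 or ∞/∞ form), then apply L'Hôpital's rule:
  lim(x→0) sin(3x)·ln(3x) = 0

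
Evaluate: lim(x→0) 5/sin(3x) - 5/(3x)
This is an ∞-∞ indeterminate form.

Combine fractions or rationalize to convert ∞-∞ to 0/0 form:
  lim(x→0) 5/sin(3x) - 5/(3x) = 0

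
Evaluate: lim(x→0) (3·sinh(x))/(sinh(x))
This is a 0/0 indeterminate form.

Apply L'Hôpital's rule: differentiate numerator and denominator separately.
  f(x) = 3·sinh(x)   ⇒   f'(x) = 3·cosh(x)
  g(x) = sinh(x)   ⇒   g'(x) = cosh(x)
  lim(x→0) f'(x)/g'(x) = lim(x→0) (3·cosh(x))/(cosh(x))
  = 3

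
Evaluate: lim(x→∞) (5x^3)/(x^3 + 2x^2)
This is an ∞/∞ indeterminate form.

Apply L'Hôpital's rule: differentiate numerator and denominator separately.
  f(x) = 5·x^3   ⇒   f'(x) = 15·x^2
  g(x) = x^3 + 2·x^2   ⇒   g'(x) = 3·x^2 + 4·x
  lim(x→∞) f'(x)/g'(x) = lim(x→∞) (15·x^2)/(3·x^2 + 4·x)
  = 5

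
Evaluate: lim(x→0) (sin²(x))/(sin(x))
This is a 0/0 indeterminate form.

Apply L'Hôpital's rule: differentiate numerator and denominator separately.
  f(x) = sin(x)^2   ⇒   f'(x) = 2·sin(x)·cos(x)
  g(x) = sin(x)   ⇒   g'(x) = cos(x)
  lim(x→0) f'(x)/g'(x) = lim(x→0) (2·sin(x)·cos(x))/(cos(x))
  = 0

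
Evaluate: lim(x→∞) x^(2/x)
This is an exponential indeterminate form.

For exponential indeterminate forms, take the natural log:
  Let L = lim(x→∞) x^(2/x)
  Then ln(L) = lim(x→∞) [exponent × ln(base)]
  Evaluate using L'Hôpital or standard limits, then exponentiate.
  L = 1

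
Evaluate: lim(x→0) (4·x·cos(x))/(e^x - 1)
This is a 0/0 indeterminate form.

Apply L'Hôpital's rule: differentiate numerator and denominator separately.
  f(x) = 4·x·cos(x)   ⇒   f'(x) = -4·x·sin(x) + 4·cos(x)
  g(x) = e^(x) - 1   ⇒   g'(x) = e^(x)
  lim(x→0) f'(x)/g'(x) = lim(x→0) (-4·x·sin(x) + 4·cos(x))/(e^(x))
  = 4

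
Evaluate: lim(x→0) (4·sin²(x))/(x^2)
This is a 0/0 indeterminate form.

Apply L'Hôpital's rule: differentiate numerator and denominator separately.
  f(x) = 4·sin(x)^2   ⇒   f'(x) = 8·sin(x)·cos(x)
  g(x) = x^2   ⇒   g'(x) = 2·x
  lim(x→0) f'(x)/g'(x) = lim(x→0) (8·sin(x)·cos(x))/(2·x)
  = 4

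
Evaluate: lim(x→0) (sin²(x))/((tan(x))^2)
This is a 0/0 indeterminate form.

Apply L'Hôpital's rule: differentiate numerator and denominator separately.
  f(x) = sin(x)^2   ⇒   f'(x) = 2·sin(x)·cos(x)
  g(x) = tan(x)^2   ⇒   g'(x) = (2·tan(x)^2 + 2)·tan(x)
  lim(x→0) f'(x)/g'(x) = lim(x→0) (2·sin(x)·cos(x))/((2·tan(x)^2 + 2)·tan(x))
  = 1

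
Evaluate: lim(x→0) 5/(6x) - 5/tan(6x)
This is an ∞-∞ indeterminate form.

Combine fractions or rationalize to convert ∞-∞ to 0/0 form:
  lim(x→0) 5/(6x) - 5/tan(6x) = 0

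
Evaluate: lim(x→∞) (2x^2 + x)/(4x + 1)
This is an ∞/∞ indeterminate form.

Apply L'Hôpital's rule: differentiate numerator and denominator separately.
  f(x) = 2·x^2 + x   ⇒   f'(x) = 4·x + 1
  g(x) = 4·x + 1   ⇒   g'(x) = 4
  lim(x→∞) f'(x)/g'(x) = lim(x→∞) (4·x + 1)/(4)
  = ∞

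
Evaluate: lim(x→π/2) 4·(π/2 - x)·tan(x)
This is a 0·∞ indeterminate form.

Rewrite 0·∞ as a quotient (0/0 or ∞/∞ form), then apply L'Hôpital's rule:
  lim(x→π/2) 4·(π/2 - x)·tan(x) = 4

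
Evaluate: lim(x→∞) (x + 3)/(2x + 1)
This is an ∞/∞ indeterminate form.

Apply L'Hôpital's rule: differentiate numerator and denominator separately.
  f(x) = x + 3   ⇒   f'(x) = 1
  g(x) = 2·x + 1   ⇒   g'(x) = 2
  lim(x→∞) f'(x)/g'(x) = lim(x→∞) (1)/(2)
  = 1/2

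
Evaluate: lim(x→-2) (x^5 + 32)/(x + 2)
This is a standard limit.

Factor or rationalize the expression:
  lim(x→-2) (x^5 + 32)/(x + 2) = 80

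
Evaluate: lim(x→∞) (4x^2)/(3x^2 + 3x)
This is an ∞/∞ indeterminate form.

Apply L'Hôpital's rule: differentiate numerator and denominator separately.
  f(x) = 4·x^2   ⇒   f'(x) = 8·x
  g(x) = 3·x^2 + 3·x   ⇒   g'(x) = 6·x + 3
  lim(x→∞) f'(x)/g'(x) = lim(x→∞) (8·x)/(6·x + 3)
  = 4/3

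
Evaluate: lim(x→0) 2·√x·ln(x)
This is a 0·∞ indeterminate form.

Rewrite 0·∞ as a quotient (0/0 or ∞/∞ form), then apply L'Hôpital's rule:
  lim(x→0) 2·√x·ln(x) = 0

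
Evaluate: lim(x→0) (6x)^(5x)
This is an exponential indeterminate form.

For exponential indeterminate forms, take the natural log:
  Let L = lim(x→0) (6x)^(5x)
  Then ln(L) = lim(x→0) [exponent × ln(base)]
  Evaluate using L'Hôpital or standard limits, then exponentiate.
  L = 1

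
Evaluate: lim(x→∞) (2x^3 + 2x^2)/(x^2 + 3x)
This is an ∞/∞ indeterminate form.

Apply L'Hôpital's rule: differentiate numerator and denominator separately.
  f(x) = 2·x^3 + 2·x^2   ⇒   f'(x) = 6·x^2 + 4·x
  g(x) = x^2 + 3·x   ⇒   g'(x) = 2·x + 3
  lim(x→∞) f'(x)/g'(x) = lim(x→∞) (6·x^2 + 4·x)/(2·x + 3)
  = ∞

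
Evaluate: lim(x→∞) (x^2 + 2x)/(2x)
This is an ∞/∞ indeterminate form.

Apply L'Hôpital's rule: differentiate numerator and denominator separately.
  f(x) = x^2 + 2·x   ⇒   f'(x) = 2·x + 2
  g(x) = 2·x   ⇒   g'(x) = 2
  lim(x→∞) f'(x)/g'(x) = lim(x→∞) (2·x + 2)/(2)
  = ∞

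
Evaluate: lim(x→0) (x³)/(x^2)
This is a 0/0 indeterminate form.

Apply L'Hôpital's rule: differentiate numerator and denominator separately.
  f(x) = x^3   ⇒   f'(x) = 3·x^2
  g(x) = x^2   ⇒   g'(x) = 2·x
  lim(x→0) f'(x)/g'(x) = lim(x→0) (3·x^2)/(2·x)
  = 0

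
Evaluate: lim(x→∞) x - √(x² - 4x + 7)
This is an ∞-∞ indeterminate form.

Combine fractions or rationalize to convert ∞-∞ to 0/0 form:
  lim(x→∞) x - √(x² - 4x + 7) = 2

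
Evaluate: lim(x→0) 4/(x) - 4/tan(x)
This is an ∞-∞ indeterminate form.

Combine fractions or rationalize to convert ∞-∞ to 0/0 form:
  lim(x→0) 4/(x) - 4/tan(x) = 0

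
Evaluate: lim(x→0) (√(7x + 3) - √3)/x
This is a standard limit.

Factor or rationalize the expression:
  lim(x→0) (√(7x + 3) - √3)/x = 7·sqrt(3)/6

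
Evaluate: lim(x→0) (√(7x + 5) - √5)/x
This is a standard limit.

Factor or rationalize the expression:
  lim(x→0) (√(7x + 5) - √5)/x = 7·sqrt(5)/10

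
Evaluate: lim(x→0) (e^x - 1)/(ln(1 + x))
This is a 0/0 indeterminate form.

Apply L'Hôpital's rule: differentiate numerator and denominator separately.
  f(x) = e^(x) - 1   ⇒   f'(x) = e^(x)
  g(x) = ln(x + 1)   ⇒   g'(x) = 1/(x + 1)
  lim(x→0) f'(x)/g'(x) = lim(x→0) (e^(x))/(1/(x + 1))
  = 1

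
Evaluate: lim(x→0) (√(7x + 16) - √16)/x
This is a standard limit.

Factor or rationalize the expression:
  lim(x→0) (√(7x + 16) - √16)/x = 7/8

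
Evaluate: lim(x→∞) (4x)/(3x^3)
This is an ∞/∞ indeterminate form.

Apply L'Hôpital's rule: differentiate numerator and denominator separately.
  f(x) = 4·x   ⇒   f'(x) = 4
  g(x) = 3·x^3   ⇒   g'(x) = 9·x^2
  lim(x→∞) f'(x)/g'(x) = lim(x→∞) (4)/(9·x^2)
  = 0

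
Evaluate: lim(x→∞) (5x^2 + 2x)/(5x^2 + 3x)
This is an ∞/∞ indeterminate form.

Apply L'Hôpital's rule: differentiate numerator and denominator separately.
  f(x) = 5·x^2 + 2·x   ⇒   f'(x) = 10·x + 2
  g(x) = 5·x^2 + 3·x   ⇒   g'(x) = 10·x + 3
  lim(x→∞) f'(x)/g'(x) = lim(x→∞) (10·x + 2)/(10·x + 3)
  = 1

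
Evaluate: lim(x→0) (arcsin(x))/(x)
This is a 0/0 indeterminate form.

Apply L'Hôpital's rule: differentiate numerator and denominator separately.
  f(x) = asin(x)   ⇒   f'(x) = 1/sqrt(1 - x^2)
  g(x) = x   ⇒   g'(x) = 1
  lim(x→0) f'(x)/g'(x) = lim(x→0) (1/sqrt(1 - x^2))/(1)
  = 1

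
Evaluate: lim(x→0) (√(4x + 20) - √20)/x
This is a standard limit.

Factor or rationalize the expression:
  lim(x→0) (√(4x + 20) - √20)/x = sqrt(5)/5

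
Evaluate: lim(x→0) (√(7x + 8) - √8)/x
This is a standard limit.

Factor or rationalize the expression:
  lim(x→0) (√(7x + 8) - √8)/x = 7·sqrt(2)/8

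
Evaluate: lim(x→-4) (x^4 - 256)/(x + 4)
This is a standard limit.

Factor or rationalize the expression:
  lim(x→-4) (x^4 - 256)/(x + 4) = -256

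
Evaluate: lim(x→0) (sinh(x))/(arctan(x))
This is a 0/0 indeterminate form.

Apply L'Hôpital's rule: differentiate numerator and denominator separately.
  f(x) = sinh(x)   ⇒   f'(x) = cosh(x)
  g(x) = atan(x)   ⇒   g'(x) = 1/(x^2 + 1)
  lim(x→0) f'(x)/g'(x) = lim(x→0) (cosh(x))/(1/(x^2 + 1))
  = 1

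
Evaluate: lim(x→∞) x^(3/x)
This is an exponential indeterminate form.

For exponential indeterminate forms, take the natural log:
  Let L = lim(x→∞) x^(3/x)
  Then ln(L) = lim(x→∞) [exponent × ln(base)]
  Evaluate using L'Hôpital or standard limits, then exponentiate.
  L = 1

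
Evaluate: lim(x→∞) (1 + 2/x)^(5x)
This is an exponential indeterminate form.

For exponential indeterminate forms, take the natural log:
  Let L = lim(x→∞) (1 + 2/x)^(5x)
  Then ln(L) = lim(x→∞) [exponent × ln(base)]
  Evaluate using L'Hôpital or standard limits, then exponentiate.
  L = e^(10)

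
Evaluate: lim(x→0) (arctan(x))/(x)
This is a 0/0 indeterminate form.

Apply L'Hôpital's rule: differentiate numerator and denominator separately.
  f(x) = atan(x)   ⇒   f'(x) = 1/(x^2 + 1)
  g(x) = x   ⇒   g'(x) = 1
  lim(x→0) f'(x)/g'(x) = lim(x→0) (1/(x^2 + 1))/(1)
  = 1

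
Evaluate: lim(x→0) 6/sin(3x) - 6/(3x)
This is an ∞-∞ indeterminate form.

Combine fractions or rationalize to convert ∞-∞ to 0/0 form:
  lim(x→0) 6/sin(3x) - 6/(3x) = 0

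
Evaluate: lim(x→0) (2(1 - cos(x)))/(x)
This is a 0/0 indeterminate form.

Apply L'Hôpital's rule: differentiate numerator and denominator separately.
  f(x) = 2 - 2·cos(x)   ⇒   f'(x) = 2·sin(x)
  g(x) = x   ⇒   g'(x) = 1
  lim(x→0) f'(x)/g'(x) = lim(x→0) (2·sin(x))/(1)
  = 0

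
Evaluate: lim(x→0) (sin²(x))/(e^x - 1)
This is a 0/0 indeterminate form.

Apply L'Hôpital's rule: differentiate numerator and denominator separately.
  f(x) = sin(x)^2   ⇒   f'(x) = 2·sin(x)·cos(x)
  g(x) = e^(x) - 1   ⇒   g'(x) = e^(x)
  lim(x→0) f'(x)/g'(x) = lim(x→0) (2·sin(x)·cos(x))/(e^(x))
  = 0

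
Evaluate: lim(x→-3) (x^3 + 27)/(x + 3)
This is a standard limit.

Factor or rationalize the expression:
  lim(x→-3) (x^3 + 27)/(x + 3) = 27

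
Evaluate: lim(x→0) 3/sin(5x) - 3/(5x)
This is an ∞-∞ indeterminate form.

Combine fractions or rationalize to convert ∞-∞ to 0/0 form:
  lim(x→0) 3/sin(5x) - 3/(5x) = 0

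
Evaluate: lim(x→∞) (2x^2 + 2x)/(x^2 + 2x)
This is an ∞/∞ indeterminate form.

Apply L'Hôpital's rule: differentiate numerator and denominator separately.
  f(x) = 2·x^2 + 2·x   ⇒   f'(x) = 4·x + 2
  g(x) = x^2 + 2·x   ⇒   g'(x) = 2·x + 2
  lim(x→∞) f'(x)/g'(x) = lim(x→∞) (4·x + 2)/(2·x + 2)
  = 2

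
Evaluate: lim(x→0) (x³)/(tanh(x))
This is a 0/0 indeterminate form.

Apply L'Hôpital's rule: differentiate numerator and denominator separately.
  f(x) = x^3   ⇒   f'(x) = 3·x^2
  g(x) = tanh(x)   ⇒   g'(x) = 1 - tanh(x)^2
  lim(x→0) f'(x)/g'(x) = lim(x→0) (3·x^2)/(1 - tanh(x)^2)
  = 0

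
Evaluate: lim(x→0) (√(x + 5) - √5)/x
This is a standard limit.

Factor or rationalize the expression:
  lim(x→0) (√(x + 5) - √5)/x = sqrt(5)/10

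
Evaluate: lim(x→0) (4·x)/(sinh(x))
This is a 0/0 indeterminate form.

Apply L'Hôpital's rule: differentiate numerator and denominator separately.
  f(x) = 4·x   ⇒   f'(x) = 4
  g(x) = sinh(x)   ⇒   g'(x) = cosh(x)
  lim(x→0) f'(x)/g'(x) = lim(x→0) (4)/(cosh(x))
  = 4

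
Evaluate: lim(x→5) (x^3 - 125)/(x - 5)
This is a standard limit.

Factor or rationalize the expression:
  lim(x→5) (x^3 - 125)/(x - 5) = 75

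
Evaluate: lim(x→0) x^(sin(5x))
This is an exponential indeterminate form.

For exponential indeterminate forms, take the natural log:
  Let L = lim(x→0) x^(sin(5x))
  Then ln(L) = lim(x→0) [exponent × ln(base)]
  Evaluate using L'Hôpital or standard limits, then exponentiate.
  L = 1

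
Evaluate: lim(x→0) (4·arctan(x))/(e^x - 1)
This is a 0/0 indeterminate form.

Apply L'Hôpital's rule: differentiate numerator and denominator separately.
  f(x) = 4·atan(x)   ⇒   f'(x) = 4/(x^2 + 1)
  g(x) = e^(x) - 1   ⇒   g'(x) = e^(x)
  lim(x→0) f'(x)/g'(x) = lim(x→0) (4/(x^2 + 1))/(e^(x))
  = 4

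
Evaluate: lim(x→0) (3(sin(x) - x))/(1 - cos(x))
This is a 0/0 indeterminate form.

Apply L'Hôpital's rule: differentiate numerator and denominator separately.
  f(x) = -3·x + 3·sin(x)   ⇒   f'(x) = 3·cos(x) - 3
  g(x) = 1 - cos(x)   ⇒   g'(x) = sin(x)
  lim(x→0) f'(x)/g'(x) = lim(x→0) (3·cos(x) - 3)/(sin(x))
  = 0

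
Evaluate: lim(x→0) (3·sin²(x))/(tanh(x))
This is a 0/0 indeterminate form.

Apply L'Hôpital's rule: differentiate numerator and denominator separately.
  f(x) = 3·sin(x)^2   ⇒   f'(x) = 6·sin(x)·cos(x)
  g(x) = tanh(x)   ⇒   g'(x) = 1 - tanh(x)^2
  lim(x→0) f'(x)/g'(x) = lim(x→0) (6·sin(x)·cos(x))/(1 - tanh(x)^2)
  = 0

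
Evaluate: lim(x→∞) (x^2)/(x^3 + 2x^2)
This is an ∞/∞ indeterminate form.

Apply L'Hôpital's rule: differentiate numerator and denominator separately.
  f(x) = x^2   ⇒   f'(x) = 2·x
  g(x) = x^3 + 2·x^2   ⇒   g'(x) = 3·x^2 + 4·x
  lim(x→∞) f'(x)/g'(x) = lim(x→∞) (2·x)/(3·x^2 + 4·x)
  = 0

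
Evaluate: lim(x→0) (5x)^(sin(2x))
This is an exponential indeterminate form.

For exponential indeterminate forms, take the natural log:
  Let L = lim(x→0) (5x)^(sin(2x))
  Then ln(L) = lim(x→0) [exponent × ln(base)]
  Evaluate using L'Hôpital or standard limits, then exponentiate.
  L = 1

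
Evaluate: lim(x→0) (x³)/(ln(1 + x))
This is a 0/0 indeterminate form.

Apply L'Hôpital's rule: differentiate numerator and denominator separately.
  f(x) = x^3   ⇒   f'(x) = 3·x^2
  g(x) = ln(x + 1)   ⇒   g'(x) = 1/(x + 1)
  lim(x→0) f'(x)/g'(x) = lim(x→0) (3·x^2)/(1/(x + 1))
  = 0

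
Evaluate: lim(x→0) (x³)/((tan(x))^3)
This is a 0/0 indeterminate form.

Apply L'Hôpital's rule: differentiate numerator and denominator separately.
  f(x) = x^3   ⇒   f'(x) = 3·x^2
  g(x) = tan(x)^3   ⇒   g'(x) = (3·tan(x)^2 + 3)·tan(x)^2
  lim(x→0) f'(x)/g'(x) = lim(x→0) (3·x^2)/((3·tan(x)^2 + 3)·tan(x)^2)
  = 1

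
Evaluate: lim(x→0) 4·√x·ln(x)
This is a 0·∞ indeterminate form.

Rewrite 0·∞ as a quotient (0/0 or ∞/∞ form), then apply L'Hôpital's rule:
  lim(x→0) 4·√x·ln(x) = 0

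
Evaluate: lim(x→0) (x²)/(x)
This is a 0/0 indeterminate form.

Apply L'Hôpital's rule: differentiate numerator and denominator separately.
  f(x) = x^2   ⇒   f'(x) = 2·x
  g(x) = x   ⇒   g'(x) = 1
  lim(x→0) f'(x)/g'(x) = lim(x→0) (2·x)/(1)
  = 0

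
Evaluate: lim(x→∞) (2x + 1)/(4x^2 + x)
This is an ∞/∞ indeterminate form.

Apply L'Hôpital's rule: differentiate numerator and denominator separately.
  f(x) = 2·x + 1   ⇒   f'(x) = 2
  g(x) = 4·x^2 + x   ⇒   g'(x) = 8·x + 1
  lim(x→∞) f'(x)/g'(x) = lim(x→∞) (2)/(8·x + 1)
  = 0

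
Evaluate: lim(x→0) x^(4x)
This is an exponential indeterminate form.

For exponential indeterminate forms, take the natural log:
  Let L = lim(x→0) x^(4x)
  Then ln(L) = lim(x→0) [exponent × ln(base)]
  Evaluate using L'Hôpital or standard limits, then exponentiate.
  L = 1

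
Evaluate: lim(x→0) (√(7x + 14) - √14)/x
This is a standard limit.

Factor or rationalize the expression:
  lim(x→0) (√(7x + 14) - √14)/x = sqrt(14)/4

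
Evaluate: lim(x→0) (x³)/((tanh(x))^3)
This is a 0/0 indeterminate form.

Apply L'Hôpital's rule: differentiate numerator and denominator separately.
  f(x) = x^3   ⇒   f'(x) = 3·x^2
  g(x) = tanh(x)^3   ⇒   g'(x) = (3 - 3·tanh(x)^2)·tanh(x)^2
  lim(x→0) f'(x)/g'(x) = lim(x→0) (3·x^2)/((3 - 3·tanh(x)^2)·tanh(x)^2)
  = 1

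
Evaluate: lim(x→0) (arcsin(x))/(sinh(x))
This is a 0/0 indeterminate form.

Apply L'Hôpital's rule: differentiate numerator and denominator separately.
  f(x) = asin(x)   ⇒   f'(x) = 1/sqrt(1 - x^2)
  g(x) = sinh(x)   ⇒   g'(x) = cosh(x)
  lim(x→0) f'(x)/g'(x) = lim(x→0) (1/sqrt(1 - x^2))/(cosh(x))
  = 1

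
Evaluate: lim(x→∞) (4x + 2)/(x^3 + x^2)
This is an ∞/∞ indeterminate form.

Apply L'Hôpital's rule: differentiate numerator and denominator separately.
  f(x) = 4·x + 2   ⇒   f'(x) = 4
  g(x) = x^3 + x^2   ⇒   g'(x) = 3·x^2 + 2·x
  lim(x→∞) f'(x)/g'(x) = lim(x→∞) (4)/(3·x^2 + 2·x)
  = 0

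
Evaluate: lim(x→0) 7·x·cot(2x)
This is a 0·∞ indeterminate form.

Rewrite 0·∞ as a quotient (0/0 or ∞/∞ form), then apply L'Hôpital's rule:
  lim(x→0) 7·x·cot(2x) = 7/2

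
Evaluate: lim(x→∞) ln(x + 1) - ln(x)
This is an ∞-∞ indeterminate form.

Combine fractions or rationalize to convert ∞-∞ to 0/0 form:
  lim(x→∞) ln(x + 1) - ln(x) = 0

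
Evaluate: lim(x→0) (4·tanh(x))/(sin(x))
This is a 0/0 indeterminate form.

Apply L'Hôpital's rule: differentiate numerator and denominator separately.
  f(x) = 4·tanh(x)   ⇒   f'(x) = 4 - 4·tanh(x)^2
  g(x) = sin(x)   ⇒   g'(x) = cos(x)
  lim(x→0) f'(x)/g'(x) = lim(x→0) (4 - 4·tanh(x)^2)/(cos(x))
  = 4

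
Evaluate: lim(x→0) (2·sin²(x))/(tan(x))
This is a 0/0 indeterminate form.

Apply L'Hôpital's rule: differentiate numerator and denominator separately.
  f(x) = 2·sin(x)^2   ⇒   f'(x) = 4·sin(x)·cos(x)
  g(x) = tan(x)   ⇒   g'(x) = tan(x)^2 + 1
  lim(x→0) f'(x)/g'(x) = lim(x→0) (4·sin(x)·cos(x))/(tan(x)^2 + 1)
  = 0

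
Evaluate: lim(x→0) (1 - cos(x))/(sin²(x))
This is a 0/0 indeterminate form.

Apply L'Hôpital's rule: differentiate numerator and denominator separately.
  f(x) = 1 - cos(x)   ⇒   f'(x) = sin(x)
  g(x) = sin(x)^2   ⇒   g'(x) = 2·sin(x)·cos(x)
  lim(x→0) f'(x)/g'(x) = lim(x→0) (sin(x))/(2·sin(x)·cos(x))
  = 1/2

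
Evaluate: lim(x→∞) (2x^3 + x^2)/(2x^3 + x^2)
This is an ∞/∞ indeterminate form.

Apply L'Hôpital's rule: differentiate numerator and denominator separately.
  f(x) = 2·x^3 + x^2   ⇒   f'(x) = 6·x^2 + 2·x
  g(x) = 2·x^3 + x^2   ⇒   g'(x) = 6·x^2 + 2·x
  lim(x→∞) f'(x)/g'(x) = lim(x→∞) (6·x^2 + 2·x)/(6·x^2 + 2·x)
  = 1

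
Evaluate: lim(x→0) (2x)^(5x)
This is an exponential indeterminate form.

For exponential indeterminate forms, take the natural log:
  Let L = lim(x→0) (2x)^(5x)
  Then ln(L) = lim(x→0) [exponent × ln(base)]
  Evaluate using L'Hôpital or standard limits, then exponentiate.
  L = 1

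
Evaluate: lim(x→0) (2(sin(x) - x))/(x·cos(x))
This is a 0/0 indeterminate form.

Apply L'Hôpital's rule: differentiate numerator and denominator separately.
  f(x) = -2·x + 2·sin(x)   ⇒   f'(x) = 2·cos(x) - 2
  g(x) = x·cos(x)   ⇒   g'(x) = -x·sin(x) + cos(x)
  lim(x→0) f'(x)/g'(x) = lim(x→0) (2·cos(x) - 2)/(-x·sin(x) + cos(x))
  = 0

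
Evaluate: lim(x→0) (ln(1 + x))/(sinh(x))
This is a 0/0 indeterminate form.

Apply L'Hôpital's rule: differentiate numerator and denominator separately.
  f(x) = ln(x + 1)   ⇒   f'(x) = 1/(x + 1)
  g(x) = sinh(x)   ⇒   g'(x) = cosh(x)
  lim(x→0) f'(x)/g'(x) = lim(x→0) (1/(x + 1))/(cosh(x))
  = 1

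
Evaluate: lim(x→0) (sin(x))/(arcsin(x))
This is a 0/0 indeterminate form.

Apply L'Hôpital's rule: differentiate numerator and denominator separately.
  f(x) = sin(x)   ⇒   f'(x) = cos(x)
  g(x) = asin(x)   ⇒   g'(x) = 1/sqrt(1 - x^2)
  lim(x→0) f'(x)/g'(x) = lim(x→0) (cos(x))/(1/sqrt(1 - x^2))
  = 1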